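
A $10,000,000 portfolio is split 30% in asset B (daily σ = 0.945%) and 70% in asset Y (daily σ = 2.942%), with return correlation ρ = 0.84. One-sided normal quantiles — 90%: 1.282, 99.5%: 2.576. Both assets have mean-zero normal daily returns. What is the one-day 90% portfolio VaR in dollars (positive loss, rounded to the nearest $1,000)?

σ_p² = 0.3²·0.945² + 0.7²·2.942² + 2·0.84·0.3·0.7·0.945·2.942 = 5.3024 (%²).
σ_p = √5.3024 = 2.303%.
VaR = 1.282 × 2.303% = 2.952%; on $10,000,000 that is $295,200.

$295,000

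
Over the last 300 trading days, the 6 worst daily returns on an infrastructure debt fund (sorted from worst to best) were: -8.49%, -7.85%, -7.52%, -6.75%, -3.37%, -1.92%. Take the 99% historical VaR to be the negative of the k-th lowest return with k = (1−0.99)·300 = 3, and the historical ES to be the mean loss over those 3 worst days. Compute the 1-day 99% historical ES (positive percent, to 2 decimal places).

7.95%

The 3 worst returns sum to -23.86%.
ES = −(-23.86%) / 3 = 7.9533…% ≈ 7.95%.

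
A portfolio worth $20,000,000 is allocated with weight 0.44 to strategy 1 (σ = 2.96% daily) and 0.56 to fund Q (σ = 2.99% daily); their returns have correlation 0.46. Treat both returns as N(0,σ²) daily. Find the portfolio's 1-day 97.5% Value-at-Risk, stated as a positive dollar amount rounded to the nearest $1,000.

$1,000,000

σ_p² = 0.44²·2.96² + 0.56²·2.99² + 2·0.46·0.44·0.56·2.96·2.99 = 6.5061 (%²).
σ_p = √6.5061 = 2.551%.
At 97.5%, z = 1.960.
VaR = 1.960 × 2.551% = 5.000%; on $20,000,000 that is $1,000,000.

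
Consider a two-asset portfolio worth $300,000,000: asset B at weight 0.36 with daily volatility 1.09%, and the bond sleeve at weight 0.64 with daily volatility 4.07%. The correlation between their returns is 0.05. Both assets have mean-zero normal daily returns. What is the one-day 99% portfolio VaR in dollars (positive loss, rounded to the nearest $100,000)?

σ_p² = 0.36²·1.09² + 0.64²·4.07² + 2·0.05·0.36·0.64·1.09·4.07 = 7.0412 (%²).
σ_p = √7.0412 = 2.654%.
At 99%, z = 2.326.
VaR = 2.326 × 2.654% = 6.173%; on $300,000,000 that is $18,519,000.

$18,500,000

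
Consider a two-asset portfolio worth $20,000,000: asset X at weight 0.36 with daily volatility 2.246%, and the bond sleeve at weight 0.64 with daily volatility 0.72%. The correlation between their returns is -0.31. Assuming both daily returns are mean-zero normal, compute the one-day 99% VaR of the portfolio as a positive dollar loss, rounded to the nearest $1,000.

$371,000

σ_p² = 0.36²·2.246² + 0.64²·0.72² + 2·-0.31·0.36·0.64·2.246·0.72 = 0.6351 (%²).
σ_p = √0.6351 = 0.797%.
At 99%, z = 2.326.
VaR = 2.326 × 0.797% = 1.854%; on $20,000,000 that is $370,800.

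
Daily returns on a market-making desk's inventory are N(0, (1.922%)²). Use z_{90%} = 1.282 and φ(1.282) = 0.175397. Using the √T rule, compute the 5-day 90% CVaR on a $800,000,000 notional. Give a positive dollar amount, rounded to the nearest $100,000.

$60,300,000

σ_{5d} = 1.922% × √5 = 4.298%.
ES multiplier = φ(z)/(1−α) = 0.175397/0.1 = 1.754.
ES = 4.298% × 1.754 = 7.539%; on $800,000,000: $60,312,000.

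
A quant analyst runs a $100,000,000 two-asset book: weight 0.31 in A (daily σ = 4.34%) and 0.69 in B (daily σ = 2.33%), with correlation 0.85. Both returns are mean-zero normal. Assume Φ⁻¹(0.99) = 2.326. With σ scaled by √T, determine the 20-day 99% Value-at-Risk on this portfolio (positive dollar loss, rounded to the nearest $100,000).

σ_p = √(0.31²·4.34² + 0.69²·2.33² + 2·0.85·0.31·0.69·4.34·2.33) = 2.841%.
σ_{20d} = 2.841% × √20 = 12.705%.
VaR = 2.326 × 12.705% = 29.552%; on $100,000,000 that is $29,552,000.

$29,600,000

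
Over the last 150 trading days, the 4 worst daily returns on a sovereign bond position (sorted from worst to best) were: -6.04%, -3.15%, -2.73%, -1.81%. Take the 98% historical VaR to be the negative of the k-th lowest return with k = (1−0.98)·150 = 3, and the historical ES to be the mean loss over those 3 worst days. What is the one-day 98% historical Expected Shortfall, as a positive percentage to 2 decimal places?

The 3 worst returns sum to -11.92%.
ES = −(-11.92%) / 3 = 3.9733…% ≈ 3.97%.

3.97%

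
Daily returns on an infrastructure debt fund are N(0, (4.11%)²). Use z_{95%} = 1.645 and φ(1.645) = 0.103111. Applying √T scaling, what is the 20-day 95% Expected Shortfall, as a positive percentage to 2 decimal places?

σ_{20d} = 4.11% × √20 = 18.380%.
ES multiplier = φ(z)/(1−α) = 0.103111/0.05 = 2.062.
ES = 18.380% × 2.062 = 37.900%.

37.90%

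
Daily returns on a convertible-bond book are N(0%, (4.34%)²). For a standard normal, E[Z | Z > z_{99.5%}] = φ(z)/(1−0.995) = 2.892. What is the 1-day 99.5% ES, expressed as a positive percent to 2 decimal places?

12.55%

ES = 4.34% × 2.892 = 12.551%.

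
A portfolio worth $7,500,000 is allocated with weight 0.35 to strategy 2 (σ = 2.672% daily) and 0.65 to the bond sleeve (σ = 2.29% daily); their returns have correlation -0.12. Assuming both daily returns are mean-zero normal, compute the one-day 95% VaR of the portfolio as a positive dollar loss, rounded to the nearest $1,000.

σ_p² = 0.35²·2.672² + 0.65²·2.29² + 2·-0.12·0.35·0.65·2.672·2.29 = 2.7561 (%²).
σ_p = √2.7561 = 1.660%.
At 95%, z = 1.645.
VaR = 1.645 × 1.660% = 2.731%; on $7,500,000 that is $204,825.

$205,000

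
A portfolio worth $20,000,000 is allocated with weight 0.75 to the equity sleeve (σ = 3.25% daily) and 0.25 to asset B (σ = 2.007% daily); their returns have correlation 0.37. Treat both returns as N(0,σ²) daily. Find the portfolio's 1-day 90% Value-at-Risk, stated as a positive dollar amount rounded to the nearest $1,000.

σ_p² = 0.75²·3.25² + 0.25²·2.007² + 2·0.37·0.75·0.25·3.25·2.007 = 7.0982 (%²).
σ_p = √7.0982 = 2.664%.
At 90%, z = 1.282.
VaR = 1.282 × 2.664% = 3.415%; on $20,000,000 that is $683,000.

$683,000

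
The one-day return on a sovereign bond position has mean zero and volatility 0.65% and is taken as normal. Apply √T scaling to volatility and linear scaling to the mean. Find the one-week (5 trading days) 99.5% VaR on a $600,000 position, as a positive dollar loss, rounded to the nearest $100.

At 99.5%, z = 2.576.
σ_{5d} = 0.65% × √5 = 1.453%.
VaR = 2.576 × 1.453% = 3.743%.
On $600,000: 0.03743 × $600,000 = $22,458.

$22,500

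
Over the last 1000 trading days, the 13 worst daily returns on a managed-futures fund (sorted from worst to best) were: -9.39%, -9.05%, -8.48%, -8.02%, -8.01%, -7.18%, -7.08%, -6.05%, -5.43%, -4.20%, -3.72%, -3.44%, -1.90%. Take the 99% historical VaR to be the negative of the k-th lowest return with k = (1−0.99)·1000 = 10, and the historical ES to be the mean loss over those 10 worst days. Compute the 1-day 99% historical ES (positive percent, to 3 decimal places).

The 10 worst returns sum to -72.89%.
ES = −(-72.89%) / 10 = 7.289%.

7.289%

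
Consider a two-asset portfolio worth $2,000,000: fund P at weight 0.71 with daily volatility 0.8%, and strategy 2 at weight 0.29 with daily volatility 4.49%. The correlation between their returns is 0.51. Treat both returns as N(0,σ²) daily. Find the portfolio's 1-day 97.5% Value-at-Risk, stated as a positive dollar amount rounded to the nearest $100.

$65,300

σ_p² = 0.71²·0.8² + 0.29²·4.49² + 2·0.51·0.71·0.29·0.8·4.49 = 2.7725 (%²).
σ_p = √2.7725 = 1.665%.
At 97.5%, z = 1.960.
VaR = 1.960 × 1.665% = 3.263%; on $2,000,000 that is $65,260.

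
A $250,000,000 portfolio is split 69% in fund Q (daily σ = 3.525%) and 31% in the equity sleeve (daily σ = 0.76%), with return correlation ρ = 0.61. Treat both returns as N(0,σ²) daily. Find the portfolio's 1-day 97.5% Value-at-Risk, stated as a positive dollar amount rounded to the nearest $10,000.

$12,660,000

σ_p² = 0.69²·3.525² + 0.31²·0.76² + 2·0.61·0.69·0.31·3.525·0.76 = 6.6705 (%²).
σ_p = √6.6705 = 2.583%.
At 97.5%, z = 1.960.
VaR = 1.960 × 2.583% = 5.063%; on $250,000,000 that is $12,657,500.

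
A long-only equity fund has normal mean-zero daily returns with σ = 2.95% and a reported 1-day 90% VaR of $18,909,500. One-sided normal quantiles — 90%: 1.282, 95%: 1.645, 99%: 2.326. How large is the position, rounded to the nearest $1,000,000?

VaR as a fraction of value: z·σ = 1.282 × 2.95% = 3.7819%.
Position = $18,909,500 / 0.037819 = $500,000,000.

$500,000,000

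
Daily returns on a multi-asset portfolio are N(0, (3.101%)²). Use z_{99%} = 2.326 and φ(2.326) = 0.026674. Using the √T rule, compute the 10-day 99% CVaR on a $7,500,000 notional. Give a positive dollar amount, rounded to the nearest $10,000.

σ_{10d} = 3.101% × √10 = 9.806%.
ES multiplier = φ(z)/(1−α) = 0.026674/0.01 = 2.667.
ES = 9.806% × 2.667 = 26.153%; on $7,500,000: $1,961,475.

$1,960,000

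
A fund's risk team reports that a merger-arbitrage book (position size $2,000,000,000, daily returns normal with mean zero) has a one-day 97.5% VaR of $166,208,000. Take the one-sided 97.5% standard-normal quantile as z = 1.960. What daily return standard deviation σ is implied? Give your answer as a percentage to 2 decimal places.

4.24%

VaR as a fraction: $166,208,000 / $2,000,000,000 = 8.310%.
σ = VaR / z = 8.310% / 1.960 = 4.240%.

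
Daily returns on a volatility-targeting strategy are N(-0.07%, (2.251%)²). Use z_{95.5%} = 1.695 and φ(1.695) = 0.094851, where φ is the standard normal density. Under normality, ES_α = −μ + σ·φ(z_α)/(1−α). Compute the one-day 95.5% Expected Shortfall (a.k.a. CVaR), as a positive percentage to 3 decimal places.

4.815%

Tail multiplier: φ(z)/(1−α) = 0.094851 / 0.045 = 2.108.
ES = −(-0.07%) + 2.251% × 2.108 = 4.815%.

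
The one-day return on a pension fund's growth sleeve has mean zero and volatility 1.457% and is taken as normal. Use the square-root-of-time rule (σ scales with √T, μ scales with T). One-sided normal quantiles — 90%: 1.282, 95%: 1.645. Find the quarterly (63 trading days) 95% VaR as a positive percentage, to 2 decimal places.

19.02%

σ_{63d} = 1.457% × √63 = 11.565%.
VaR = 1.645 × 11.565% = 19.024%.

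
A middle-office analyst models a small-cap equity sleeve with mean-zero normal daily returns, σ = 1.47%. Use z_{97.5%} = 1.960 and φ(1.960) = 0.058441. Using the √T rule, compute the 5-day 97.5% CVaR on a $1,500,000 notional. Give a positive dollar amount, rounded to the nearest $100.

σ_{5d} = 1.47% × √5 = 3.287%.
ES multiplier = φ(z)/(1−α) = 0.058441/0.025 = 2.338.
ES = 3.287% × 2.338 = 7.685%; on $1,500,000: $115,275.

$115,300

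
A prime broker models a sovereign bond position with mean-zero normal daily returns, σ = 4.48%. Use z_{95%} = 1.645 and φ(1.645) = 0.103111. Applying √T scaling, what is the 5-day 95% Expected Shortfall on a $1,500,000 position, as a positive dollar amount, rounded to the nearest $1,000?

$310,000

σ_{5d} = 4.48% × √5 = 10.018%.
ES multiplier = φ(z)/(1−α) = 0.103111/0.05 = 2.062.
ES = 10.018% × 2.062 = 20.657%; on $1,500,000: $309,855.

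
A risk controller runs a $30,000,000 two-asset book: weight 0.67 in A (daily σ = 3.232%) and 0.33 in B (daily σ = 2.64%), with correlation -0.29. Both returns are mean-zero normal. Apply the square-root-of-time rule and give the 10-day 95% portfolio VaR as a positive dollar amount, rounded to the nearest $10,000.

$3,260,000

σ_p = √(0.67²·3.232² + 0.33²·2.64² + 2·-0.29·0.67·0.33·3.232·2.64) = 2.087%.
σ_{10d} = 2.087% × √10 = 6.600%.
z(95%) = 1.645.
VaR = 1.645 × 6.600% = 10.857%; on $30,000,000 that is $3,257,100.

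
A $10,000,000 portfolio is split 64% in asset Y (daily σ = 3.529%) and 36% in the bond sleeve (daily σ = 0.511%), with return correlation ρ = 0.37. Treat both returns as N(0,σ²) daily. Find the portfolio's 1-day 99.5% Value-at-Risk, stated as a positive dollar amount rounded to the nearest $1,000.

$601,000

σ_p² = 0.64²·3.529² + 0.36²·0.511² + 2·0.37·0.64·0.36·3.529·0.511 = 5.4424 (%²).
σ_p = √5.4424 = 2.333%.
At 99.5%, z = 2.576.
VaR = 2.576 × 2.333% = 6.010%; on $10,000,000 that is $601,000.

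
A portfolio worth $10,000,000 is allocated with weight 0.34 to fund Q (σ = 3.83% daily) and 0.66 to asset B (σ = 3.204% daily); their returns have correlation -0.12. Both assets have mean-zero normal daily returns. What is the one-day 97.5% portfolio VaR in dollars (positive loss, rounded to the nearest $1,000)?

σ_p² = 0.34²·3.83² + 0.66²·3.204² + 2·-0.12·0.34·0.66·3.83·3.204 = 5.5065 (%²).
σ_p = √5.5065 = 2.347%.
At 97.5%, z = 1.960.
VaR = 1.960 × 2.347% = 4.600%; on $10,000,000 that is $460,000.

$460,000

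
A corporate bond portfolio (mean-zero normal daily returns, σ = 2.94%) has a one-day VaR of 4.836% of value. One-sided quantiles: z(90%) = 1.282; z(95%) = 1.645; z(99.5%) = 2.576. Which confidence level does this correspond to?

95%

Implied z = VaR/σ = 4.836 / 2.94 = 1.645.
This matches z(95%) = 1.645.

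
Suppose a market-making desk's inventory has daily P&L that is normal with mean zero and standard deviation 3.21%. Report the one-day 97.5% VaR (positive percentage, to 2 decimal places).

At 97.5% one-sided, z = 1.960.
VaR = z·σ = 1.960 × 3.21% = 6.292%.

6.29%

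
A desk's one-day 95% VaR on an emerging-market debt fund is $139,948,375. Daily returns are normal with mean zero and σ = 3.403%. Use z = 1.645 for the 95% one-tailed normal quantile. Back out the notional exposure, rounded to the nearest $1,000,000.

VaR as a fraction of value: z·σ = 1.645 × 3.403% = 5.59793%.
Position = $139,948,375 / 0.0559793 = $2,500,000,000.

$2,500,000,000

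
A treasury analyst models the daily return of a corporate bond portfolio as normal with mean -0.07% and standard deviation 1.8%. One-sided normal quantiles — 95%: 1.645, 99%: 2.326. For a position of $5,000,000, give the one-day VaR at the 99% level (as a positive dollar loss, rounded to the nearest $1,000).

VaR = −μ + z·σ = −(-0.07%) + 2.326 × 1.8% = 4.257%.
On $5,000,000: 0.04257 × $5,000,000 = $212,850.

$213,000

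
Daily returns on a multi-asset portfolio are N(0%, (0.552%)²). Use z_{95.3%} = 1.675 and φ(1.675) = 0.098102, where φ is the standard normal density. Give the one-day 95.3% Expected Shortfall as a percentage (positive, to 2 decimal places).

1.15%

Tail multiplier: φ(z)/(1−α) = 0.098102 / 0.047 = 2.087.
ES = 0.552% × 2.087 = 1.152%.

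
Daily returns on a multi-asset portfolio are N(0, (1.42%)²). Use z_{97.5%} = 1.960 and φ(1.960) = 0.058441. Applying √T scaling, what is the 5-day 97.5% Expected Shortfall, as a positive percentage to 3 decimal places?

σ_{5d} = 1.42% × √5 = 3.175%.
ES multiplier = φ(z)/(1−α) = 0.058441/0.025 = 2.338.
ES = 3.175% × 2.338 = 7.423%.

7.423%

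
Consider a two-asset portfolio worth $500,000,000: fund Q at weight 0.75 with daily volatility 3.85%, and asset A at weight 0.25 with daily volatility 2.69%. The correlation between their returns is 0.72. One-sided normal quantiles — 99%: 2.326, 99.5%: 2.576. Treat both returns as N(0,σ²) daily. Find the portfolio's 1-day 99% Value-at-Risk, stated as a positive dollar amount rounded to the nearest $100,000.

$39,600,000

σ_p² = 0.75²·3.85² + 0.25²·2.69² + 2·0.72·0.75·0.25·3.85·2.69 = 11.5862 (%²).
σ_p = √11.5862 = 3.404%.
VaR = 2.326 × 3.404% = 7.918%; on $500,000,000 that is $39,590,000.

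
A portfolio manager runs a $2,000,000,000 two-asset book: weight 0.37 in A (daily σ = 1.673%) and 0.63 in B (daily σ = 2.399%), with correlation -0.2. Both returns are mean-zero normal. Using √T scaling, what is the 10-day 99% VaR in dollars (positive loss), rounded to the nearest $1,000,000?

σ_p = √(0.37²·1.673² + 0.63²·2.399² + 2·-0.2·0.37·0.63·1.673·2.399) = 1.514%.
σ_{10d} = 1.514% × √10 = 4.788%.
z(99%) = 2.326.
VaR = 2.326 × 4.788% = 11.137%; on $2,000,000,000 that is $222,740,000.

$223,000,000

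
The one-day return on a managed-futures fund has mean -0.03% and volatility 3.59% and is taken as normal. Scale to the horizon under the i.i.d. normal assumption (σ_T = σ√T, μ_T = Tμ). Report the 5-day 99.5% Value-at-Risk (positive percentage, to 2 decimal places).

20.83%

At 99.5%, z = 2.576.
σ_{5d} = 3.59% × √5 = 8.027%; μ_{5d} = 5 × -0.03% = -0.150%.
VaR = −(-0.150%) + 2.576 × 8.027% = 20.828%.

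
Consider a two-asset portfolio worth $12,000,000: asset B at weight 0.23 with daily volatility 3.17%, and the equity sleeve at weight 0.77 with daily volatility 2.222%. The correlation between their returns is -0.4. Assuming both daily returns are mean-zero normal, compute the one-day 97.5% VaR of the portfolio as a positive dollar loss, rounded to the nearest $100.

$369,000

σ_p² = 0.23²·3.17² + 0.77²·2.222² + 2·-0.4·0.23·0.77·3.17·2.222 = 2.4609 (%²).
σ_p = √2.4609 = 1.569%.
At 97.5%, z = 1.960.
VaR = 1.960 × 1.569% = 3.075%; on $12,000,000 that is $369,000.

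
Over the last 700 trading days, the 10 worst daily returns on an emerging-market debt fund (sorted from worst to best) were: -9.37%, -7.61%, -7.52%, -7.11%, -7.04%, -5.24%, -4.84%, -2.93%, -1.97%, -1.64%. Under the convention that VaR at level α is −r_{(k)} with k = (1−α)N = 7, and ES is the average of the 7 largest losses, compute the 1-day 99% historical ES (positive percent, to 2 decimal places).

The 7 worst returns sum to -48.73%.
ES = −(-48.73%) / 7 = 6.9614…% ≈ 6.96%.

6.96%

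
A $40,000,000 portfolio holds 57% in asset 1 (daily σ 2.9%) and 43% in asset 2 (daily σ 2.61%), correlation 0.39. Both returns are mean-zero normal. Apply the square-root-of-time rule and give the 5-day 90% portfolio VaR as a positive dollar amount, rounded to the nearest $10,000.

σ_p = √(0.57²·2.9² + 0.43²·2.61² + 2·0.39·0.57·0.43·2.9·2.61) = 2.332%.
σ_{5d} = 2.332% × √5 = 5.215%.
z(90%) = 1.282.
VaR = 1.282 × 5.215% = 6.686%; on $40,000,000 that is $2,674,400.

$2,670,000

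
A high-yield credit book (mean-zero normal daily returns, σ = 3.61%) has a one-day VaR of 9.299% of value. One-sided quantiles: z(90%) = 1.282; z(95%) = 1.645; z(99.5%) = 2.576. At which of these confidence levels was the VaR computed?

Implied z = VaR/σ = 9.299 / 3.61 = 2.576.
This matches z(99.5%) = 2.576.

99.5%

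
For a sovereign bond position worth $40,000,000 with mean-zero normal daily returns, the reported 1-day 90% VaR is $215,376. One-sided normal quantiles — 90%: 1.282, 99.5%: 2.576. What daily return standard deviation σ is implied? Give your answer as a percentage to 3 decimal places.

0.420%

VaR as a fraction: $215,376 / $40,000,000 = 0.538%.
σ = VaR / z = 0.538% / 1.282 = 0.420%.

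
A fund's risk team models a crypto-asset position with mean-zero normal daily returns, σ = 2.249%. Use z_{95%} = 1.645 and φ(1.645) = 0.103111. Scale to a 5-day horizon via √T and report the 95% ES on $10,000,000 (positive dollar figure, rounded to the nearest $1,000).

σ_{5d} = 2.249% × √5 = 5.029%.
ES multiplier = φ(z)/(1−α) = 0.103111/0.05 = 2.062.
ES = 5.029% × 2.062 = 10.370%; on $10,000,000: $1,037,000.

$1,037,000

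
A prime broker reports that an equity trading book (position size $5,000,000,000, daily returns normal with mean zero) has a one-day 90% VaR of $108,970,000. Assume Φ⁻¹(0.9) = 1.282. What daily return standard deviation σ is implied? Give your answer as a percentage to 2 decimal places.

1.70%

VaR as a fraction: $108,970,000 / $5,000,000,000 = 2.179%.
σ = VaR / z = 2.179% / 1.282 = 1.700%.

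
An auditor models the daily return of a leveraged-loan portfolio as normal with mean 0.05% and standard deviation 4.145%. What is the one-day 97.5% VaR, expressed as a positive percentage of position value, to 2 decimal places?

8.07%

At 97.5% one-sided, z = 1.960.
VaR = −μ + z·σ = −(0.05%) + 1.960 × 4.145% = 8.074%.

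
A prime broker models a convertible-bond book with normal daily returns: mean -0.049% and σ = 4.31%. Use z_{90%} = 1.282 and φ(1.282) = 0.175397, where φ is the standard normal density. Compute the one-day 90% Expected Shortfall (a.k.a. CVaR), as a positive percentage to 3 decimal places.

7.609%

Tail multiplier: φ(z)/(1−α) = 0.175397 / 0.1 = 1.754.
ES = −(-0.049%) + 4.31% × 1.754 = 7.609%.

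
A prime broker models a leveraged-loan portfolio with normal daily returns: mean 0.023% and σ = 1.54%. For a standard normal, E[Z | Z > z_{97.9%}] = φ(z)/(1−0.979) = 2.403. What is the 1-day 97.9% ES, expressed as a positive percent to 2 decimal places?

ES = −(0.023%) + 1.54% × 2.403 = 3.678%.

3.68%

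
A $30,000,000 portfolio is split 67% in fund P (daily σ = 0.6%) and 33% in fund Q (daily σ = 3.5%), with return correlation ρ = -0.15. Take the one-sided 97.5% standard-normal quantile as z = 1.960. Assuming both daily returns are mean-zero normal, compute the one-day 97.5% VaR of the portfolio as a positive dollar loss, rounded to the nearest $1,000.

σ_p² = 0.67²·0.6² + 0.33²·3.5² + 2·-0.15·0.67·0.33·0.6·3.5 = 1.3563 (%²).
σ_p = √1.3563 = 1.165%.
VaR = 1.960 × 1.165% = 2.283%; on $30,000,000 that is $684,900.

$685,000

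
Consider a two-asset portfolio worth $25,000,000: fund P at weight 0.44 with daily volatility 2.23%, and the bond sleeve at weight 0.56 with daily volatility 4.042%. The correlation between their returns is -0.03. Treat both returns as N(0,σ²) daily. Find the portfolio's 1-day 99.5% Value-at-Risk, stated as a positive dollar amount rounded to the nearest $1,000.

σ_p² = 0.44²·2.23² + 0.56²·4.042² + 2·-0.03·0.44·0.56·2.23·4.042 = 5.9530 (%²).
σ_p = √5.9530 = 2.440%.
At 99.5%, z = 2.576.
VaR = 2.576 × 2.440% = 6.285%; on $25,000,000 that is $1,571,250.

$1,571,000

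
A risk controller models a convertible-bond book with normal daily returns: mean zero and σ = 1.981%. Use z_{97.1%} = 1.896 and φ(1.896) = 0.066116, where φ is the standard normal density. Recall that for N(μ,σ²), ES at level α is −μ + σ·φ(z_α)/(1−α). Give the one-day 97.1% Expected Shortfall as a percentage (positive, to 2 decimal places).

Tail multiplier: φ(z)/(1−α) = 0.066116 / 0.029 = 2.280.
ES = 1.981% × 2.280 = 4.517%.

4.52%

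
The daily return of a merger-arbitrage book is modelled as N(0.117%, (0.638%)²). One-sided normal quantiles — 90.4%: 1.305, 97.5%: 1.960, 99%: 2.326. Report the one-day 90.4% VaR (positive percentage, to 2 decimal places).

0.72%

VaR = −μ + z·σ = −(0.117%) + 1.305 × 0.638% = 0.716%.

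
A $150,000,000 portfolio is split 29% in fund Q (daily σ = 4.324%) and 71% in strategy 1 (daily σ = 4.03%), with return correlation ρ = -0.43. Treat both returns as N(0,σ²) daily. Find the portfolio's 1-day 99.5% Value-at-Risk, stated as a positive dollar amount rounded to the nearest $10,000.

σ_p² = 0.29²·4.324² + 0.71²·4.03² + 2·-0.43·0.29·0.71·4.324·4.03 = 6.6738 (%²).
σ_p = √6.6738 = 2.583%.
At 99.5%, z = 2.576.
VaR = 2.576 × 2.583% = 6.654%; on $150,000,000 that is $9,981,000.

$9,980,000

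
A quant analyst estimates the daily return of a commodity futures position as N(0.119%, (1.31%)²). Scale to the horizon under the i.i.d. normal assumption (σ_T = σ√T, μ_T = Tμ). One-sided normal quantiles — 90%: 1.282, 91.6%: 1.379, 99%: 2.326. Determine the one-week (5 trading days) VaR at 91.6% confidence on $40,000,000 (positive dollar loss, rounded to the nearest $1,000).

σ_{5d} = 1.31% × √5 = 2.929%; μ_{5d} = 5 × 0.119% = 0.595%.
VaR = −(0.595%) + 1.379 × 2.929% = 3.444%.
On $40,000,000: 0.03444 × $40,000,000 = $1,377,600.

$1,378,000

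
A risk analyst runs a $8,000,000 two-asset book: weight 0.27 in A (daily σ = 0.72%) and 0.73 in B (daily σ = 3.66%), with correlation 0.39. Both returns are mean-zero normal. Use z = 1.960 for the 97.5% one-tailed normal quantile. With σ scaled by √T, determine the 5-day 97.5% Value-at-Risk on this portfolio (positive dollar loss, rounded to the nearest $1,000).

σ_p = √(0.27²·0.72² + 0.73²·3.66² + 2·0.39·0.27·0.73·0.72·3.66) = 2.753%.
σ_{5d} = 2.753% × √5 = 6.156%.
VaR = 1.960 × 6.156% = 12.066%; on $8,000,000 that is $965,280.

$965,000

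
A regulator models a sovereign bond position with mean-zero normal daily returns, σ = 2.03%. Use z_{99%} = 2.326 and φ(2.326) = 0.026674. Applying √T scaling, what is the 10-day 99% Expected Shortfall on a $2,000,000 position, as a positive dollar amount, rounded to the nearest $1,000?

$342,000

σ_{10d} = 2.03% × √10 = 6.419%.
ES multiplier = φ(z)/(1−α) = 0.026674/0.01 = 2.667.
ES = 6.419% × 2.667 = 17.119%; on $2,000,000: $342,380.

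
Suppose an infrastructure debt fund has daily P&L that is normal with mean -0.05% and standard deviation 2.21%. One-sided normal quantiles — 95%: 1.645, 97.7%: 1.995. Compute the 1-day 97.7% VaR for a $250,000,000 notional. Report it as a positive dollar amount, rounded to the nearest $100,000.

VaR = −μ + z·σ = −(-0.05%) + 1.995 × 2.21% = 4.459%.
On $250,000,000: 0.04459 × $250,000,000 = $11,147,500.

$11,100,000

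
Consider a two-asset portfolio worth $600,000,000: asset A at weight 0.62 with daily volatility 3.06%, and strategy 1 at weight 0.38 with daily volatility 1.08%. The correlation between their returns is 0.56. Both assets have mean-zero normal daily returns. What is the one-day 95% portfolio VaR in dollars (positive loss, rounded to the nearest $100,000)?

$21,300,000

σ_p² = 0.62²·3.06² + 0.38²·1.08² + 2·0.56·0.62·0.38·3.06·1.08 = 4.6398 (%²).
σ_p = √4.6398 = 2.154%.
At 95%, z = 1.645.
VaR = 1.645 × 2.154% = 3.543%; on $600,000,000 that is $21,258,000.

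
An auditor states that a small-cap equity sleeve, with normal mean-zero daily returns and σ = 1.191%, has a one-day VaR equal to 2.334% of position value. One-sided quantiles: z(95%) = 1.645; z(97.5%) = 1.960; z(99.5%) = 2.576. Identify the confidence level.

Implied z = VaR/σ = 2.334 / 1.191 = 1.960.
This matches z(97.5%) = 1.960.

97.5%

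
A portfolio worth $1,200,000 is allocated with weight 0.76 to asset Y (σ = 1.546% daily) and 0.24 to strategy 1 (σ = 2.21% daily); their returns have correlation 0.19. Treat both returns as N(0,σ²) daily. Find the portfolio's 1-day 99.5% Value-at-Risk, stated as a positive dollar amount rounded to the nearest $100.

σ_p² = 0.76²·1.546² + 0.24²·2.21² + 2·0.19·0.76·0.24·1.546·2.21 = 1.8987 (%²).
σ_p = √1.8987 = 1.378%.
At 99.5%, z = 2.576.
VaR = 2.576 × 1.378% = 3.550%; on $1,200,000 that is $42,600.

$42,600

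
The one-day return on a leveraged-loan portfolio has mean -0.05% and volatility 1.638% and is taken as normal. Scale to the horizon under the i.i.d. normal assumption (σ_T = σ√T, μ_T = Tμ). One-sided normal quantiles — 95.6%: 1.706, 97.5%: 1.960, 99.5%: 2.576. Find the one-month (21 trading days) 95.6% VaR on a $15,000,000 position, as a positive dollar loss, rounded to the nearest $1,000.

$2,078,000

σ_{21d} = 1.638% × √21 = 7.506%; μ_{21d} = 21 × -0.05% = -1.050%.
VaR = −(-1.050%) + 1.706 × 7.506% = 13.855%.
On $15,000,000: 0.13855 × $15,000,000 = $2,078,250.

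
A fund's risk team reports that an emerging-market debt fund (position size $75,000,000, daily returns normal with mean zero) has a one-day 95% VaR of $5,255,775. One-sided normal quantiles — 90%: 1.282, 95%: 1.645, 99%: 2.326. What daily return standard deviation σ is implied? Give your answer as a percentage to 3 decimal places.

VaR as a fraction: $5,255,775 / $75,000,000 = 7.008%.
σ = VaR / z = 7.008% / 1.645 = 4.260%.

4.260%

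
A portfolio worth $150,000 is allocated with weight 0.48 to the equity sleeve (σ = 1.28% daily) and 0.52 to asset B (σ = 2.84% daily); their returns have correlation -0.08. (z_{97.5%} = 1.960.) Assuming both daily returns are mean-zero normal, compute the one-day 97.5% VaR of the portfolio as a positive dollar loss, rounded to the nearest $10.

$4,570

σ_p² = 0.48²·1.28² + 0.52²·2.84² + 2·-0.08·0.48·0.52·1.28·2.84 = 2.4133 (%²).
σ_p = √2.4133 = 1.553%.
VaR = 1.960 × 1.553% = 3.044%; on $150,000 that is $4,566.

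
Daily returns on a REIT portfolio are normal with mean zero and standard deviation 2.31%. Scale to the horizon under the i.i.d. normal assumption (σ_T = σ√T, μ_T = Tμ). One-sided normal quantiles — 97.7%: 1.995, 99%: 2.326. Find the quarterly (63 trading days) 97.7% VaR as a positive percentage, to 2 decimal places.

σ_{63d} = 2.31% × √63 = 18.335%.
VaR = 1.995 × 18.335% = 36.578%.

36.58%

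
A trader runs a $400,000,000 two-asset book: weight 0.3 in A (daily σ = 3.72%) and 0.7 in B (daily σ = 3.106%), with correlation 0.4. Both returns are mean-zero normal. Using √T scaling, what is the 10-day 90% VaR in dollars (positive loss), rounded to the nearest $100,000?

σ_p = √(0.3²·3.72² + 0.7²·3.106² + 2·0.4·0.3·0.7·3.72·3.106) = 2.813%.
σ_{10d} = 2.813% × √10 = 8.895%.
z(90%) = 1.282.
VaR = 1.282 × 8.895% = 11.403%; on $400,000,000 that is $45,612,000.

$45,600,000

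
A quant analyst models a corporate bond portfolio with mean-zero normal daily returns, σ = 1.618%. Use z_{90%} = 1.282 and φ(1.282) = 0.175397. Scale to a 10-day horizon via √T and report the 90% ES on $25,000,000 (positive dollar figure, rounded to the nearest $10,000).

$2,240,000

σ_{10d} = 1.618% × √10 = 5.117%.
ES multiplier = φ(z)/(1−α) = 0.175397/0.1 = 1.754.
ES = 5.117% × 1.754 = 8.975%; on $25,000,000: $2,243,750.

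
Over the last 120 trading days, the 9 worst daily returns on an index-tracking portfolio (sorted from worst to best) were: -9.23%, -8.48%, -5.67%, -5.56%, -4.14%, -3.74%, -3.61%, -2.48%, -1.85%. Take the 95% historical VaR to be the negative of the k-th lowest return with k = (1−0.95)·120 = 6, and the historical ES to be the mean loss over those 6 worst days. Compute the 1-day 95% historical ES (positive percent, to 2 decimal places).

6.14%

The 6 worst returns sum to -36.82%.
ES = −(-36.82%) / 6 = 6.1366…% ≈ 6.14%.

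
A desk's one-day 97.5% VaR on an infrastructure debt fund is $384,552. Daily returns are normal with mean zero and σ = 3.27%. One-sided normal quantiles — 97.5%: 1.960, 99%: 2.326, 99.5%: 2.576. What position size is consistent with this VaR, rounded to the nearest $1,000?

$6,000,000

VaR as a fraction of value: z·σ = 1.960 × 3.27% = 6.4092%.
Position = $384,552 / 0.064092 = $6,000,000.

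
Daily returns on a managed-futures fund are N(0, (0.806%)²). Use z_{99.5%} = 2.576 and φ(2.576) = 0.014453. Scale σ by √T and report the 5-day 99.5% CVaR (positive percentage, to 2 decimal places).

5.21%

σ_{5d} = 0.806% × √5 = 1.802%.
ES multiplier = φ(z)/(1−α) = 0.014453/0.005 = 2.891.
ES = 1.802% × 2.891 = 5.210%.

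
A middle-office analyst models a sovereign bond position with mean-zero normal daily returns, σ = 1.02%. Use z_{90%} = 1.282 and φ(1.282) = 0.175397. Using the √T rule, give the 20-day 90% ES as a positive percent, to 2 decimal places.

σ_{20d} = 1.02% × √20 = 4.562%.
ES multiplier = φ(z)/(1−α) = 0.175397/0.1 = 1.754.
ES = 4.562% × 1.754 = 8.002%.

8.00%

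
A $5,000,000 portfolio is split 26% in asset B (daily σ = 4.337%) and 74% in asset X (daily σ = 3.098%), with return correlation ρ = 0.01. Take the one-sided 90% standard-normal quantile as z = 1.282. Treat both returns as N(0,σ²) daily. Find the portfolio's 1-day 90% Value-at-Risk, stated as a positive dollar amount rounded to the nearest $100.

$164,400

σ_p² = 0.26²·4.337² + 0.74²·3.098² + 2·0.01·0.26·0.74·4.337·3.098 = 6.5789 (%²).
σ_p = √6.5789 = 2.565%.
VaR = 1.282 × 2.565% = 3.288%; on $5,000,000 that is $164,400.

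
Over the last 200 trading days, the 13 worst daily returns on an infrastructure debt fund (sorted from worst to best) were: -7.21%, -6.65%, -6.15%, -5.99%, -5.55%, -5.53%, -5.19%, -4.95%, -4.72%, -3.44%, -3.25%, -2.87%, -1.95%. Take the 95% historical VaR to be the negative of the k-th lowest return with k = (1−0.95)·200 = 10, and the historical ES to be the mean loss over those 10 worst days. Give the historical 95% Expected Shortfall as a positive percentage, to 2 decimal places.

The 10 worst returns sum to -55.38%.
ES = −(-55.38%) / 10 = 5.538% ≈ 5.54%.

5.54%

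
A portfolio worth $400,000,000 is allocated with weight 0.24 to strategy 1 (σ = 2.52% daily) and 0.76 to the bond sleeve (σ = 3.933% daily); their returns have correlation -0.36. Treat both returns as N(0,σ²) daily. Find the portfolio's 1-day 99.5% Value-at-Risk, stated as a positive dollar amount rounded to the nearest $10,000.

σ_p² = 0.24²·2.52² + 0.76²·3.933² + 2·-0.36·0.24·0.76·2.52·3.933 = 7.9988 (%²).
σ_p = √7.9988 = 2.828%.
At 99.5%, z = 2.576.
VaR = 2.576 × 2.828% = 7.285%; on $400,000,000 that is $29,140,000.

$29,140,000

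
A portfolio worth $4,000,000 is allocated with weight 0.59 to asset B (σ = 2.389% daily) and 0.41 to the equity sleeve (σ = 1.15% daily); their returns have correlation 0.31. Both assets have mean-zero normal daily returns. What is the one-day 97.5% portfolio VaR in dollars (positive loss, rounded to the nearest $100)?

σ_p² = 0.59²·2.389² + 0.41²·1.15² + 2·0.31·0.59·0.41·2.389·1.15 = 2.6211 (%²).
σ_p = √2.6211 = 1.619%.
At 97.5%, z = 1.960.
VaR = 1.960 × 1.619% = 3.173%; on $4,000,000 that is $126,920.

$126,900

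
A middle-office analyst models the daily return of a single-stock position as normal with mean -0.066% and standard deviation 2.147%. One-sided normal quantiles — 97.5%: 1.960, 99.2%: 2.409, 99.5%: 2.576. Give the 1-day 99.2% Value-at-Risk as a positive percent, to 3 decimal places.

5.238%

VaR = −μ + z·σ = −(-0.066%) + 2.409 × 2.147% = 5.238%.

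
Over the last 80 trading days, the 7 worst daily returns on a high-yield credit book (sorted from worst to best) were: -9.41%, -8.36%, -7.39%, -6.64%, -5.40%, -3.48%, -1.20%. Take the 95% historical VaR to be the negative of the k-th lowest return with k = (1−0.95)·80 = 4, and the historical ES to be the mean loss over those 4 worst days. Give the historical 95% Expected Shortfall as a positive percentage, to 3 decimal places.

7.950%

The 4 worst returns sum to -31.80%.
ES = −(-31.80%) / 4 = 7.95% ≈ 7.950%.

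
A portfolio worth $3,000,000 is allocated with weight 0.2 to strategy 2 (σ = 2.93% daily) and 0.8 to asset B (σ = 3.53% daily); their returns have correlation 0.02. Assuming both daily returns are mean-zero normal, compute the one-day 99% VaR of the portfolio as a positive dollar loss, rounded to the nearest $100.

$202,100

σ_p² = 0.2²·2.93² + 0.8²·3.53² + 2·0.02·0.2·0.8·2.93·3.53 = 8.3846 (%²).
σ_p = √8.3846 = 2.896%.
At 99%, z = 2.326.
VaR = 2.326 × 2.896% = 6.736%; on $3,000,000 that is $202,080.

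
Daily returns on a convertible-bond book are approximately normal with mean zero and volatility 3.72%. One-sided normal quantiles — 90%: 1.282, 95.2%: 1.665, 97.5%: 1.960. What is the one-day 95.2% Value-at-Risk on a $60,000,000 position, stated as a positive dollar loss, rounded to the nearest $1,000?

VaR = z·σ = 1.665 × 3.72% = 6.194%.
On $60,000,000: 0.06194 × $60,000,000 = $3,716,400.

$3,716,000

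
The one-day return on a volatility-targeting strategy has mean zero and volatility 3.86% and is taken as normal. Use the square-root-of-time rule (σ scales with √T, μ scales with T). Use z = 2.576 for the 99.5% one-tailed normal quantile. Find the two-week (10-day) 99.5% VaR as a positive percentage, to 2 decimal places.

31.44%

σ_{10d} = 3.86% × √10 = 12.206%.
VaR = 2.576 × 12.206% = 31.443%.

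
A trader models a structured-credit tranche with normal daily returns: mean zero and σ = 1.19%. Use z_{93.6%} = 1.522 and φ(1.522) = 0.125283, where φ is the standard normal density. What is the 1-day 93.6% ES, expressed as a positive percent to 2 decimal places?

2.33%

Tail multiplier: φ(z)/(1−α) = 0.125283 / 0.064 = 1.958.
ES = 1.19% × 1.958 = 2.330%.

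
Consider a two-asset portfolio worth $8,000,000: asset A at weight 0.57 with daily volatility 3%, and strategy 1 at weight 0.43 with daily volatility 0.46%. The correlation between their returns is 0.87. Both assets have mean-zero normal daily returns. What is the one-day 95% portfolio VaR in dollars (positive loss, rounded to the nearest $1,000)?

σ_p² = 0.57²·3² + 0.43²·0.46² + 2·0.87·0.57·0.43·3·0.46 = 3.5518 (%²).
σ_p = √3.5518 = 1.885%.
At 95%, z = 1.645.
VaR = 1.645 × 1.885% = 3.101%; on $8,000,000 that is $248,080.

$248,000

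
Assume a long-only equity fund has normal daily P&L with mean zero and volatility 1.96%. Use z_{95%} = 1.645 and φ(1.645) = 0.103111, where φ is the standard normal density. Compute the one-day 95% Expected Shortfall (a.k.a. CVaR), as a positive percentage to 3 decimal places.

4.042%

Tail multiplier: φ(z)/(1−α) = 0.103111 / 0.05 = 2.062.
ES = 1.96% × 2.062 = 4.042%.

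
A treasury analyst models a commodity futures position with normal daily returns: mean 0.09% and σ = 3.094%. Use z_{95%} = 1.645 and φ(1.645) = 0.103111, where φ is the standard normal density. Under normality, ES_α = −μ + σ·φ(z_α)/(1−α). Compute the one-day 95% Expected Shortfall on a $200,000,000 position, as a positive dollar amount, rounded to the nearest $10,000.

$12,580,000

Tail multiplier: φ(z)/(1−α) = 0.103111 / 0.05 = 2.062.
ES = −(0.09%) + 3.094% × 2.062 = 6.290%.
On $200,000,000: 0.06290 × $200,000,000 = $12,580,000.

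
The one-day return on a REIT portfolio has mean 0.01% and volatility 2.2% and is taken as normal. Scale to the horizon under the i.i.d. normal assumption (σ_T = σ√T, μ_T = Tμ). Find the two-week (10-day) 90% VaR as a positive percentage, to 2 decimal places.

At 90%, z = 1.282.
σ_{10d} = 2.2% × √10 = 6.957%; μ_{10d} = 10 × 0.01% = 0.100%.
VaR = −(0.100%) + 1.282 × 6.957% = 8.819%.

8.82%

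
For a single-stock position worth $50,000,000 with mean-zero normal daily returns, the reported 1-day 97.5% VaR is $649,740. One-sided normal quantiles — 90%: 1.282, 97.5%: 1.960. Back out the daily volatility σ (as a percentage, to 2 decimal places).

VaR as a fraction: $649,740 / $50,000,000 = 1.299%.
σ = VaR / z = 1.299% / 1.960 = 0.663%.

0.66%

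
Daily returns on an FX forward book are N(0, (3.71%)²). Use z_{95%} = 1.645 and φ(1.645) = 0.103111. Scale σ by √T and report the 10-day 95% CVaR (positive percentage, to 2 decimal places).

σ_{10d} = 3.71% × √10 = 11.732%.
ES multiplier = φ(z)/(1−α) = 0.103111/0.05 = 2.062.
ES = 11.732% × 2.062 = 24.191%.

24.19%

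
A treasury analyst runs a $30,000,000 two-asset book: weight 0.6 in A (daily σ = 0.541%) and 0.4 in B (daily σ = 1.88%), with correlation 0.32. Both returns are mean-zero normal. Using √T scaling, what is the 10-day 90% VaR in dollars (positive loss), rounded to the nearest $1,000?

σ_p = √(0.6²·0.541² + 0.4²·1.88² + 2·0.32·0.6·0.4·0.541·1.88) = 0.909%.
σ_{10d} = 0.909% × √10 = 2.875%.
z(90%) = 1.282.
VaR = 1.282 × 2.875% = 3.686%; on $30,000,000 that is $1,105,800.

$1,106,000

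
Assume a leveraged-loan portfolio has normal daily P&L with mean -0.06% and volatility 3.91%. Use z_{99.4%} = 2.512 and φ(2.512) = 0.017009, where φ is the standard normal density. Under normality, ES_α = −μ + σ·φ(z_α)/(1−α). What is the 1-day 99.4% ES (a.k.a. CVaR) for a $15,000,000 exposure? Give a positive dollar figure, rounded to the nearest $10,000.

$1,670,000

Tail multiplier: φ(z)/(1−α) = 0.017009 / 0.006 = 2.835.
ES = −(-0.06%) + 3.91% × 2.835 = 11.145%.
On $15,000,000: 0.11145 × $15,000,000 = $1,671,750.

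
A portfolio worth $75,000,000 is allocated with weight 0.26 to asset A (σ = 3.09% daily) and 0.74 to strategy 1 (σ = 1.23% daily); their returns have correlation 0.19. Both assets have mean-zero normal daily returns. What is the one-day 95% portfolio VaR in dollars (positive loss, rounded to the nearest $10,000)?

$1,630,000

σ_p² = 0.26²·3.09² + 0.74²·1.23² + 2·0.19·0.26·0.74·3.09·1.23 = 1.7518 (%²).
σ_p = √1.7518 = 1.324%.
At 95%, z = 1.645.
VaR = 1.645 × 1.324% = 2.178%; on $75,000,000 that is $1,633,500.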